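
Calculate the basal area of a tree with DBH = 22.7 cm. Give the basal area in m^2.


Formula: BA = pi * (DBH/2)^2 / 10000  (cm^2 to m^2)
Radius = DBH/2 = 22.7/2 = 11.35 cm
BA = pi * 11.35^2 / 10000
   = 404.7078 cm^2 / 10000
   = 0.0405 m^2

0.0405


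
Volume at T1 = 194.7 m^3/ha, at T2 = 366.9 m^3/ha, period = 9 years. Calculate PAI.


Formula: PAI = (V_T2 - V_T1) / (T2 - T1)
Volume increment = 366.9 - 194.7 = 172.2 m^3/ha
PAI = 172.2 / 9 = 19.13 m^3/ha/year

19.13


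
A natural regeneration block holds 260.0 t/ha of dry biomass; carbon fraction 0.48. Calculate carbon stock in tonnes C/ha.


Formula: Carbon Stock = Biomass * Carbon Fraction
C = 260.0 t/ha * 0.48
C = 124.8 t C/ha

124.8


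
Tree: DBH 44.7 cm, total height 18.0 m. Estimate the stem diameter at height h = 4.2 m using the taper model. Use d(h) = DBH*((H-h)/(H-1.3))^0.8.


Taper: d(h) = DBH * ((H - h) / (H - 1.3))^0.8
Numerator = H - h = 18.0 - 4.2 = 13.8 m
Denominator = H - 1.3 = 18.0 - 1.3 = 16.7 m
Ratio = 13.8 / 16.7 = 0.82635
d = 44.7 * 0.82635^0.8 = 38.4 cm

38.4


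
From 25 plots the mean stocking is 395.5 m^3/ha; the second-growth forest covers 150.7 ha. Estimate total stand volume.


Formula: Total Volume = Mean Volume per ha * Total Area
Total Volume = 395.5 m^3/ha * 150.7 ha
Total Volume = 59602 m^3

59602


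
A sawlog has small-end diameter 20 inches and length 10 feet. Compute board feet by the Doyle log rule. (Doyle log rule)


Doyle: BF = (D - 4)^2 * L / 16
Adjusted diameter = 20 - 4 = 16 in
(D-4)^2 = 16^2 = 256
BF = 256 * 10 / 16 = 160 BF

160


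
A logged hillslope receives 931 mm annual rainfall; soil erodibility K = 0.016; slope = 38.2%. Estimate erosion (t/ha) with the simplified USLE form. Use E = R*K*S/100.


Formula: E = R * K * S / 100  (simplified USLE)
R * K = 931 * 0.016 = 14.896
E = 14.896 * 38.2 / 100 = 5.69 t/ha

5.69


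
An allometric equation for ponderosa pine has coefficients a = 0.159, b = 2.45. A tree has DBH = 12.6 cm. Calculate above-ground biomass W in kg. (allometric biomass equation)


Formula: W = a * DBH^b  (allometric power law)
DBH^b = 12.6^2.45 = 496.4869
W = 0.159 * 496.4869 = 78.9 kg

78.9


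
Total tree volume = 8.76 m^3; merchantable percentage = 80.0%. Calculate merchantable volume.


Formula: MV = V_total * (merchantable_pct / 100)
Merchantable fraction = 80.0% / 100 = 0.8
MV = 8.76 m^3 * 0.8 = 7.008 m^3

7.008


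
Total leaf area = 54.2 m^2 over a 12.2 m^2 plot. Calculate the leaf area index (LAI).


Formula: LAI = total leaf area / ground area  (dimensionless)
LAI = 54.2 m^2 / 12.2 m^2
LAI = 4.44

4.44


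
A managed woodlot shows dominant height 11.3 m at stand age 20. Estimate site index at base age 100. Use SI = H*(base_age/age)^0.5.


Formula: SI = H_dom * (base_age / age)^0.5
Age ratio = 100 / 20 = 5.0
sqrt(age_ratio) = 2.23607
SI = 11.3 * 2.23607 = 25.3 m

25.3


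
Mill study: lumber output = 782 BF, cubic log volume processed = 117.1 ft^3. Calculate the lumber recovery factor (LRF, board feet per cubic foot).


Formula: LRF = Lumber Output (BF) / Log Input (ft^3)
LRF = 782 BF / 117.1 ft^3
LRF = 6.68 BF/ft^3

6.68


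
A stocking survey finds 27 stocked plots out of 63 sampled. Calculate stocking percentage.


Formula: Stocking % = stocked plots / total plots * 100
Stocking = 27 / 63 * 100
Stocking = 0.4286 * 100 = 42.9%

42.9


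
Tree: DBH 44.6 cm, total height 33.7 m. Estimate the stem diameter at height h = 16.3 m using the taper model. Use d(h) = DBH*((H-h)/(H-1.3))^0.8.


Taper: d(h) = DBH * ((H - h) / (H - 1.3))^0.8
Numerator = H - h = 33.7 - 16.3 = 17.4 m
Denominator = H - 1.3 = 33.7 - 1.3 = 32.4 m
Ratio = 17.4 / 32.4 = 0.53704
d = 44.6 * 0.53704^0.8 = 27.1 cm

27.1


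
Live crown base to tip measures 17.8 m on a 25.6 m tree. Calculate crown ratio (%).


Formula: Crown Ratio = (Crown Length / Total Height) * 100
CR = (17.8 m / 25.6 m) * 100
CR = 0.6953 * 100 = 69.5%

69.5


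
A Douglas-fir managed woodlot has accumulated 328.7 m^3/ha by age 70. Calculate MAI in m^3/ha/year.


Formula: MAI = Total Volume / Stand Age
MAI = 328.7 m^3/ha / 70 years
MAI = 4.7 m^3/ha/year

4.7


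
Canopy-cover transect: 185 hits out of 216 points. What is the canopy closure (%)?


Formula: Canopy closure = covered points / total points * 100
Closure = 185 / 216 * 100
Closure = 0.8565 * 100 = 85.6%

85.6


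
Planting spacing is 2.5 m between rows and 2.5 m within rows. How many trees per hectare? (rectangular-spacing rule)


Formula: TPH = 10000 m^2/ha / (spacing_x * spacing_y)
Area per tree = 2.5 m * 2.5 m = 6.25 m^2
TPH = 10000 / 6.25 = 1600 trees/ha

1600


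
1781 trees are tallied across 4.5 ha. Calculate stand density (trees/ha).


Formula: Stand Density = N_trees / Area_ha
Density = 1781 trees / 4.5 ha
Density = 396 trees/ha

396


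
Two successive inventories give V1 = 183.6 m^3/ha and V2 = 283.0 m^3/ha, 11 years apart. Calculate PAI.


Formula: PAI = (V_T2 - V_T1) / (T2 - T1)
Volume increment = 283.0 - 183.6 = 99.4 m^3/ha
PAI = 99.4 / 11 = 9.04 m^3/ha/year

9.04


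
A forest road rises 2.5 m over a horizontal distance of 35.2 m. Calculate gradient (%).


Formula: Gradient = rise / run * 100
Gradient = 2.5 / 35.2 * 100 = 7.1%

7.1


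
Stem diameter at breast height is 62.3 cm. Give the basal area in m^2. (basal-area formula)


Formula: BA = pi * (DBH/2)^2 / 10000  (cm^2 to m^2)
Radius = DBH/2 = 62.3/2 = 31.15 cm
BA = pi * 31.15^2 / 10000
   = 3048.358 cm^2 / 10000
   = 0.3048 m^2

0.3048


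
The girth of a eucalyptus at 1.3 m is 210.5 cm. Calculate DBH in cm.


Formula: DBH = C / pi
DBH = 210.5 / pi
pi = 3.14159...
DBH = 67.0 cm

67.0


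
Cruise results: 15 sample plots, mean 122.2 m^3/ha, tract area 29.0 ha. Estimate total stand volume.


Formula: Total Volume = Mean Volume per ha * Total Area
Total Volume = 122.2 m^3/ha * 29.0 ha
Total Volume = 3544 m^3

3544


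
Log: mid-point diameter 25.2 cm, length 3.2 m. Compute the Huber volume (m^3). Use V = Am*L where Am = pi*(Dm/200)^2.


Huber: V = Am * L,  Am = pi*(Dm/200)^2
Am = pi*(25.2/200)^2 = 0.049876 m^2
V = 0.049876*3.2 = 0.1596 m^3

0.1596


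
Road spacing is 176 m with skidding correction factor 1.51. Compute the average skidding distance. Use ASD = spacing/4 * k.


Formula: ASD = (spacing / 4) * correction
Uncorrected distance = spacing / 4 = 176 / 4 = 44 m
ASD = 44 * 1.51 = 66 m

66


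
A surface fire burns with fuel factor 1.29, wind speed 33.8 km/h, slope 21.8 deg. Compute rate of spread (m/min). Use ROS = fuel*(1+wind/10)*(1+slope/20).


Formula: ROS = fuel * (1 + wind/10) * (1 + slope/20)
Wind factor = 1 + 33.8/10 = 4.38
Slope factor = 1 + 21.8/20 = 2.09
ROS = 1.29 * 4.38 * 2.09 = 11.81 m/min

11.81


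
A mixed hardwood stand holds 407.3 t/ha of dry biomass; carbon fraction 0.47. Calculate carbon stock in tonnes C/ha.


Formula: Carbon Stock = Biomass * Carbon Fraction
C = 407.3 t/ha * 0.47
C = 191.4 t C/ha

191.4


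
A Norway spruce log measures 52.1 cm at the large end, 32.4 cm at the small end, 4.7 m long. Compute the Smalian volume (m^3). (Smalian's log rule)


Smalian: V = (A1 + A2)/2 * L,  A = pi*(D/200)^2
A1 = pi*(52.1/200)^2 = 0.213189 m^2
A2 = pi*(32.4/200)^2 = 0.082448 m^2
V = (0.213189+0.082448)/2*4.7 = 0.6947 m^3

0.6947


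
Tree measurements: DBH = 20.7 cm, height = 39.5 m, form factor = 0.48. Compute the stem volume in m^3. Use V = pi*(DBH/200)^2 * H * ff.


Formula: V = pi * (DBH/200)^2 * H * ff
Radius = DBH/200 = 20.7/200 = 0.1035 m
Radius^2 = 0.1035^2 = 0.01071225 m^2
V = pi * 0.01071225 * 39.5 * 0.48
V = 0.638 m^3

0.638


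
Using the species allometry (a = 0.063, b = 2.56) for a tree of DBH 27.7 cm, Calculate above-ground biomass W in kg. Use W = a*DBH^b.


Formula: W = a * DBH^b  (allometric power law)
DBH^b = 27.7^2.56 = 4928.8796
W = 0.063 * 4928.8796 = 310.5 kg

310.5


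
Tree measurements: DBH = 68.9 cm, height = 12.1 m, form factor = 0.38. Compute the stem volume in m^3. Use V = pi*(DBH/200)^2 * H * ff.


Formula: V = pi * (DBH/200)^2 * H * ff
Radius = DBH/200 = 68.9/200 = 0.3445 m
Radius^2 = 0.3445^2 = 0.11868025 m^2
V = pi * 0.11868025 * 12.1 * 0.38
V = 1.714 m^3

1.714


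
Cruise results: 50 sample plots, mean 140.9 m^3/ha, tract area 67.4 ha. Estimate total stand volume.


Formula: Total Volume = Mean Volume per ha * Total Area
Total Volume = 140.9 m^3/ha * 67.4 ha
Total Volume = 9497 m^3

9497


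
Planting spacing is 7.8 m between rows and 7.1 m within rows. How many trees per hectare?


Formula: TPH = 10000 m^2/ha / (spacing_x * spacing_y)
Area per tree = 7.8 m * 7.1 m = 55.38 m^2
TPH = 10000 / 55.38 = 181 trees/ha

181


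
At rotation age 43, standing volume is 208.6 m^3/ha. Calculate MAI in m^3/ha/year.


Formula: MAI = Total Volume / Stand Age
MAI = 208.6 m^3/ha / 43 years
MAI = 4.85 m^3/ha/year

4.85


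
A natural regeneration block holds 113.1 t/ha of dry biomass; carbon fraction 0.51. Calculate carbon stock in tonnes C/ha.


Formula: Carbon Stock = Biomass * Carbon Fraction
C = 113.1 t/ha * 0.51
C = 57.7 t C/ha

57.7


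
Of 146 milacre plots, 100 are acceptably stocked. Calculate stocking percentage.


Formula: Stocking % = stocked plots / total plots * 100
Stocking = 100 / 146 * 100
Stocking = 0.6849 * 100 = 68.5%

68.5


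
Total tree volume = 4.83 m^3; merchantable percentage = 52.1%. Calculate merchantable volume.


Formula: MV = V_total * (merchantable_pct / 100)
Merchantable fraction = 52.1% / 100 = 0.521
MV = 4.83 m^3 * 0.521 = 2.516 m^3

2.516


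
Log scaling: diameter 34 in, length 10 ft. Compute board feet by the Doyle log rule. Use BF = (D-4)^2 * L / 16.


Doyle: BF = (D - 4)^2 * L / 16
Adjusted diameter = 34 - 4 = 30 in
(D-4)^2 = 30^2 = 900
BF = 900 * 10 / 16 = 563 BF

563


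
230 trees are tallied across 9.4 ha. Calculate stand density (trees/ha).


Formula: Stand Density = N_trees / Area_ha
Density = 230 trees / 9.4 ha
Density = 24 trees/ha

24


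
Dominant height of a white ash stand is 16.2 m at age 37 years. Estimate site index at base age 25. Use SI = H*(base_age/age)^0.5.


Formula: SI = H_dom * (base_age / age)^0.5
Age ratio = 25 / 37 = 0.67568
sqrt(age_ratio) = 0.82199
SI = 16.2 * 0.82199 = 13.3 m

13.3


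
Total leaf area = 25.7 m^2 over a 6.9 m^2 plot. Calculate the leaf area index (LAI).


Formula: LAI = total leaf area / ground area  (dimensionless)
LAI = 25.7 m^2 / 6.9 m^2
LAI = 3.72

3.72


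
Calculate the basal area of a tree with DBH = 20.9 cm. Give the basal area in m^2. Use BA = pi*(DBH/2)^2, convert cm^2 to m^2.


Formula: BA = pi * (DBH/2)^2 / 10000  (cm^2 to m^2)
Radius = DBH/2 = 20.9/2 = 10.45 cm
BA = pi * 10.45^2 / 10000
   = 343.0698 cm^2 / 10000
   = 0.0343 m^2

0.0343


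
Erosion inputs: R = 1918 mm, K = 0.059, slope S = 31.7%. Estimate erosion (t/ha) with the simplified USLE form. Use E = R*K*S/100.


Formula: E = R * K * S / 100  (simplified USLE)
R * K = 1918 * 0.059 = 113.162
E = 113.162 * 31.7 / 100 = 35.87 t/ha

35.87


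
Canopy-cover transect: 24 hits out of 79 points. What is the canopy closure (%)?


Formula: Canopy closure = covered points / total points * 100
Closure = 24 / 79 * 100
Closure = 0.3038 * 100 = 30.4%

30.4


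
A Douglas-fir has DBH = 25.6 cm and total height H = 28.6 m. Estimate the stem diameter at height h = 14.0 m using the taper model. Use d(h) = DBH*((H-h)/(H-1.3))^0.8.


Taper: d(h) = DBH * ((H - h) / (H - 1.3))^0.8
Numerator = H - h = 28.6 - 14.0 = 14.6 m
Denominator = H - 1.3 = 28.6 - 1.3 = 27.3 m
Ratio = 14.6 / 27.3 = 0.5348
d = 25.6 * 0.5348^0.8 = 15.5 cm

15.5


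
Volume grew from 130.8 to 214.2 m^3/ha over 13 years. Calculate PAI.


Formula: PAI = (V_T2 - V_T1) / (T2 - T1)
Volume increment = 214.2 - 130.8 = 83.4 m^3/ha
PAI = 83.4 / 13 = 6.42 m^3/ha/year

6.42


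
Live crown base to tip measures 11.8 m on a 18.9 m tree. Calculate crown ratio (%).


Formula: Crown Ratio = (Crown Length / Total Height) * 100
CR = (11.8 m / 18.9 m) * 100
CR = 0.6243 * 100 = 62.4%

62.4


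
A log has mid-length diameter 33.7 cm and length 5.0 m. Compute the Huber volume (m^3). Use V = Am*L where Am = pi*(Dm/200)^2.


Huber: V = Am * L,  Am = pi*(Dm/200)^2
Am = pi*(33.7/200)^2 = 0.089197 m^2
V = 0.089197*5.0 = 0.446 m^3

0.446


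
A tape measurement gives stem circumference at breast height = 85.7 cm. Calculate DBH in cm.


Formula: DBH = C / pi
DBH = 85.7 / pi
pi = 3.14159...
DBH = 27.3 cm

27.3


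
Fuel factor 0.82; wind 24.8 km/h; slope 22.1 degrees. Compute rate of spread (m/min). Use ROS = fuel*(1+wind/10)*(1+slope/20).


Formula: ROS = fuel * (1 + wind/10) * (1 + slope/20)
Wind factor = 1 + 24.8/10 = 3.48
Slope factor = 1 + 22.1/20 = 2.105
ROS = 0.82 * 3.48 * 2.105 = 6.01 m/min

6.01


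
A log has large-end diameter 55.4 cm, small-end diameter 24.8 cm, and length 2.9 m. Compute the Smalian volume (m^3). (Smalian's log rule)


Smalian: V = (A1 + A2)/2 * L,  A = pi*(D/200)^2
A1 = pi*(55.4/200)^2 = 0.241051 m^2
A2 = pi*(24.8/200)^2 = 0.048305 m^2
V = (0.241051+0.048305)/2*2.9 = 0.4196 m^3

0.4196


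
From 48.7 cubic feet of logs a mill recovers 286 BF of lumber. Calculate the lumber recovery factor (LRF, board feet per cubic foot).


Formula: LRF = Lumber Output (BF) / Log Input (ft^3)
LRF = 286 BF / 48.7 ft^3
LRF = 5.87 BF/ft^3

5.87


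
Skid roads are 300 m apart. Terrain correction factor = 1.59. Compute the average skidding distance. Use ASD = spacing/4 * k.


Formula: ASD = (spacing / 4) * correction
Uncorrected distance = spacing / 4 = 300 / 4 = 75 m
ASD = 75 * 1.59 = 119 m

119


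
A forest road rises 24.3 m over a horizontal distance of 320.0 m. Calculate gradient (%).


Formula: Gradient = rise / run * 100
Gradient = 24.3 / 320.0 * 100 = 7.6%

7.6


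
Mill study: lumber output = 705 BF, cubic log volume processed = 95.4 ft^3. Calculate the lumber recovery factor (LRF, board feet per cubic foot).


Formula: LRF = Lumber Output (BF) / Log Input (ft^3)
LRF = 705 BF / 95.4 ft^3
LRF = 7.39 BF/ft^3

7.39


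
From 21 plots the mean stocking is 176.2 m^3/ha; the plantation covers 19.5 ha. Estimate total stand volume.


Formula: Total Volume = Mean Volume per ha * Total Area
Total Volume = 176.2 m^3/ha * 19.5 ha
Total Volume = 3436 m^3

3436


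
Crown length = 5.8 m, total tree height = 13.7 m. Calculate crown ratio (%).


Formula: Crown Ratio = (Crown Length / Total Height) * 100
CR = (5.8 m / 13.7 m) * 100
CR = 0.4234 * 100 = 42.3%

42.3


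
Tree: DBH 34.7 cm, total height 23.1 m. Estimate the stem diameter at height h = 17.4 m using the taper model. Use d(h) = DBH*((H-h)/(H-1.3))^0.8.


Taper: d(h) = DBH * ((H - h) / (H - 1.3))^0.8
Numerator = H - h = 23.1 - 17.4 = 5.7 m
Denominator = H - 1.3 = 23.1 - 1.3 = 21.8 m
Ratio = 5.7 / 21.8 = 0.26147
d = 34.7 * 0.26147^0.8 = 11.9 cm

11.9


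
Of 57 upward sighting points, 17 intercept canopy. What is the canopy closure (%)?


Formula: Canopy closure = covered points / total points * 100
Closure = 17 / 57 * 100
Closure = 0.2982 * 100 = 29.8%

29.8


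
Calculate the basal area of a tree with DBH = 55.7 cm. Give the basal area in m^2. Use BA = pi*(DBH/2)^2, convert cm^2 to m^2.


Formula: BA = pi * (DBH/2)^2 / 10000  (cm^2 to m^2)
Radius = DBH/2 = 55.7/2 = 27.85 cm
BA = pi * 27.85^2 / 10000
   = 2436.6899 cm^2 / 10000
   = 0.2437 m^2

0.2437


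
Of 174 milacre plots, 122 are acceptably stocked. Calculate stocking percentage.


Formula: Stocking % = stocked plots / total plots * 100
Stocking = 122 / 174 * 100
Stocking = 0.7011 * 100 = 70.1%

70.1


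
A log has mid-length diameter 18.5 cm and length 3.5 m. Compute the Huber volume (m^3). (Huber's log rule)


Huber: V = Am * L,  Am = pi*(Dm/200)^2
Am = pi*(18.5/200)^2 = 0.02688 m^2
V = 0.02688*3.5 = 0.0941 m^3

0.0941


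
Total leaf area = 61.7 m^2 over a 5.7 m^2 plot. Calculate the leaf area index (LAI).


Formula: LAI = total leaf area / ground area  (dimensionless)
LAI = 61.7 m^2 / 5.7 m^2
LAI = 10.82

10.82


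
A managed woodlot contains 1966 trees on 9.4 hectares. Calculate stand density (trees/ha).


Formula: Stand Density = N_trees / Area_ha
Density = 1966 trees / 9.4 ha
Density = 209 trees/ha

209


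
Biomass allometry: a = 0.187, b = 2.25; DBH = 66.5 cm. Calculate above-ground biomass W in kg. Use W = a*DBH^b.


Formula: W = a * DBH^b  (allometric power law)
DBH^b = 66.5^2.25 = 12628.4108
W = 0.187 * 12628.4108 = 2361.5 kg

2361.5


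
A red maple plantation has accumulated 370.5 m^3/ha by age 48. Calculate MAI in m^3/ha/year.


Formula: MAI = Total Volume / Stand Age
MAI = 370.5 m^3/ha / 48 years
MAI = 7.72 m^3/ha/year

7.72


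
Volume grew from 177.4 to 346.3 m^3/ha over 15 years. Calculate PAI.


Formula: PAI = (V_T2 - V_T1) / (T2 - T1)
Volume increment = 346.3 - 177.4 = 168.9 m^3/ha
PAI = 168.9 / 15 = 11.26 m^3/ha/year

11.26


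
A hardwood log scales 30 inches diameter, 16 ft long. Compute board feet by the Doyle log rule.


Doyle: BF = (D - 4)^2 * L / 16
Adjusted diameter = 30 - 4 = 26 in
(D-4)^2 = 26^2 = 676
BF = 676 * 16 / 16 = 676 BF

676


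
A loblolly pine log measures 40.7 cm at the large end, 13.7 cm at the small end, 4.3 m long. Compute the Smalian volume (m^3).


Smalian: V = (A1 + A2)/2 * L,  A = pi*(D/200)^2
A1 = pi*(40.7/200)^2 = 0.1301 m^2
A2 = pi*(13.7/200)^2 = 0.014741 m^2
V = (0.1301+0.014741)/2*4.3 = 0.3114 m^3

0.3114


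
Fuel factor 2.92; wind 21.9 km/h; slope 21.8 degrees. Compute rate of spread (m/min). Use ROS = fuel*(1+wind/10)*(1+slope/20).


Formula: ROS = fuel * (1 + wind/10) * (1 + slope/20)
Wind factor = 1 + 21.9/10 = 3.19
Slope factor = 1 + 21.8/20 = 2.09
ROS = 2.92 * 3.19 * 2.09 = 19.47 m/min

19.47


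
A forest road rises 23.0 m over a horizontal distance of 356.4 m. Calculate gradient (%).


Formula: Gradient = rise / run * 100
Gradient = 23.0 / 356.4 * 100 = 6.5%

6.5


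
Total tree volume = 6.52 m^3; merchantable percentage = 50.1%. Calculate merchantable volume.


Formula: MV = V_total * (merchantable_pct / 100)
Merchantable fraction = 50.1% / 100 = 0.501
MV = 6.52 m^3 * 0.501 = 3.267 m^3

3.267


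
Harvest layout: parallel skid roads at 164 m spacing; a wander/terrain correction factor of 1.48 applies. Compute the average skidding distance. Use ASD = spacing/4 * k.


Formula: ASD = (spacing / 4) * correction
Uncorrected distance = spacing / 4 = 164 / 4 = 41 m
ASD = 41 * 1.48 = 61 m

61


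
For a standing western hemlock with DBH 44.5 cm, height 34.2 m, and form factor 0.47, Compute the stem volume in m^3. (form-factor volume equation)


Formula: V = pi * (DBH/200)^2 * H * ff
Radius = DBH/200 = 44.5/200 = 0.2225 m
Radius^2 = 0.2225^2 = 0.04950625 m^2
V = pi * 0.04950625 * 34.2 * 0.47
V = 2.5 m^3

2.5


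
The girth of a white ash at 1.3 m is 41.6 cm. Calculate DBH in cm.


Formula: DBH = C / pi
DBH = 41.6 / pi
pi = 3.14159...
DBH = 13.2 cm

13.2


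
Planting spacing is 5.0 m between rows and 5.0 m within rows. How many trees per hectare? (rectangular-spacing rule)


Formula: TPH = 10000 m^2/ha / (spacing_x * spacing_y)
Area per tree = 5.0 m * 5.0 m = 25.0 m^2
TPH = 10000 / 25.0 = 400 trees/ha

400


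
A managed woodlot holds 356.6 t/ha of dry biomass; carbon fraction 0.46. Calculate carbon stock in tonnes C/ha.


Formula: Carbon Stock = Biomass * Carbon Fraction
C = 356.6 t/ha * 0.46
C = 164.0 t C/ha

164.0


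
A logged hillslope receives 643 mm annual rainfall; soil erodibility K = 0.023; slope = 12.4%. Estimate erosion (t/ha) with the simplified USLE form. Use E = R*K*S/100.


Formula: E = R * K * S / 100  (simplified USLE)
R * K = 643 * 0.023 = 14.789
E = 14.789 * 12.4 / 100 = 1.83 t/ha

1.83


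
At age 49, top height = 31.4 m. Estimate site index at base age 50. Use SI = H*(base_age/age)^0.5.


Formula: SI = H_dom * (base_age / age)^0.5
Age ratio = 50 / 49 = 1.02041
sqrt(age_ratio) = 1.01015
SI = 31.4 * 1.01015 = 31.7 m

31.7


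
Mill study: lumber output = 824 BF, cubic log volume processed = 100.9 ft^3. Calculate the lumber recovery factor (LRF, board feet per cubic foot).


Formula: LRF = Lumber Output (BF) / Log Input (ft^3)
LRF = 824 BF / 100.9 ft^3
LRF = 8.17 BF/ft^3

8.17


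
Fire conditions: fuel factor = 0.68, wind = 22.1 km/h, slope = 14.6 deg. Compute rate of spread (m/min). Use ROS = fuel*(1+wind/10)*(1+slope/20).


Formula: ROS = fuel * (1 + wind/10) * (1 + slope/20)
Wind factor = 1 + 22.1/10 = 3.21
Slope factor = 1 + 14.6/20 = 1.73
ROS = 0.68 * 3.21 * 1.73 = 3.78 m/min

3.78


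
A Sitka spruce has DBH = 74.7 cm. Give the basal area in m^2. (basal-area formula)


Formula: BA = pi * (DBH/2)^2 / 10000  (cm^2 to m^2)
Radius = DBH/2 = 74.7/2 = 37.35 cm
BA = pi * 37.35^2 / 10000
   = 4382.5924 cm^2 / 10000
   = 0.4383 m^2

0.4383


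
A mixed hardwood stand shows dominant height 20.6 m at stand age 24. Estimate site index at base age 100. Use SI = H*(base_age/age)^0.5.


Formula: SI = H_dom * (base_age / age)^0.5
Age ratio = 100 / 24 = 4.16667
sqrt(age_ratio) = 2.04124
SI = 20.6 * 2.04124 = 42.0 m

42.0


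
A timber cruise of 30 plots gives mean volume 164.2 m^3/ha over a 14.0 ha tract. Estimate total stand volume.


Formula: Total Volume = Mean Volume per ha * Total Area
Total Volume = 164.2 m^3/ha * 14.0 ha
Total Volume = 2299 m^3

2299


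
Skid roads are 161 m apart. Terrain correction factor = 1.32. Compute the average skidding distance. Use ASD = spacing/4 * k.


Formula: ASD = (spacing / 4) * correction
Uncorrected distance = spacing / 4 = 161 / 4 = 40.25 m
ASD = 40.25 * 1.32 = 53 m

53


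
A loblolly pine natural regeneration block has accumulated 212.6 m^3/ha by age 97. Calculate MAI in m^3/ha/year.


Formula: MAI = Total Volume / Stand Age
MAI = 212.6 m^3/ha / 97 years
MAI = 2.19 m^3/ha/year

2.19


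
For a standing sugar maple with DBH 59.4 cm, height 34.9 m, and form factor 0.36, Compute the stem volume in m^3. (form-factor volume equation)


Formula: V = pi * (DBH/200)^2 * H * ff
Radius = DBH/200 = 59.4/200 = 0.297 m
Radius^2 = 0.297^2 = 0.088209 m^2
V = pi * 0.088209 * 34.9 * 0.36
V = 3.482 m^3

3.482


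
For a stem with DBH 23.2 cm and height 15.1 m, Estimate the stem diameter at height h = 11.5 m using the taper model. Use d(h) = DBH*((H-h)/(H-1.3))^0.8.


Taper: d(h) = DBH * ((H - h) / (H - 1.3))^0.8
Numerator = H - h = 15.1 - 11.5 = 3.6 m
Denominator = H - 1.3 = 15.1 - 1.3 = 13.8 m
Ratio = 3.6 / 13.8 = 0.26087
d = 23.2 * 0.26087^0.8 = 7.9 cm

7.9


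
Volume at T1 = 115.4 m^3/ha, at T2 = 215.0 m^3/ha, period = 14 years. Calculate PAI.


Formula: PAI = (V_T2 - V_T1) / (T2 - T1)
Volume increment = 215.0 - 115.4 = 99.6 m^3/ha
PAI = 99.6 / 14 = 7.11 m^3/ha/year

7.11


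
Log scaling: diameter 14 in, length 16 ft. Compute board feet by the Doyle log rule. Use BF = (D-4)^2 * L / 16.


Doyle: BF = (D - 4)^2 * L / 16
Adjusted diameter = 14 - 4 = 10 in
(D-4)^2 = 10^2 = 100
BF = 100 * 16 / 16 = 100 BF

100


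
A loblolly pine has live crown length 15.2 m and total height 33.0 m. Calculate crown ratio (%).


Formula: Crown Ratio = (Crown Length / Total Height) * 100
CR = (15.2 m / 33.0 m) * 100
CR = 0.4606 * 100 = 46.1%

46.1


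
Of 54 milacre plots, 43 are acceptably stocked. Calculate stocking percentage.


Formula: Stocking % = stocked plots / total plots * 100
Stocking = 43 / 54 * 100
Stocking = 0.7963 * 100 = 79.6%

79.6


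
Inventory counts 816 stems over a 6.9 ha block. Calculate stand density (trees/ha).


Formula: Stand Density = N_trees / Area_ha
Density = 816 trees / 6.9 ha
Density = 118 trees/ha

118


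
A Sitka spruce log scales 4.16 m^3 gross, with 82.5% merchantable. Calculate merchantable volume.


Formula: MV = V_total * (merchantable_pct / 100)
Merchantable fraction = 82.5% / 100 = 0.825
MV = 4.16 m^3 * 0.825 = 3.432 m^3

3.432


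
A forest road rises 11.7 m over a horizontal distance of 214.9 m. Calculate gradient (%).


Formula: Gradient = rise / run * 100
Gradient = 11.7 / 214.9 * 100 = 5.4%

5.4


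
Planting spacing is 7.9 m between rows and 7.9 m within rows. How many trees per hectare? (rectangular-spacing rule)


Formula: TPH = 10000 m^2/ha / (spacing_x * spacing_y)
Area per tree = 7.9 m * 7.9 m = 62.41 m^2
TPH = 10000 / 62.41 = 160 trees/ha

160


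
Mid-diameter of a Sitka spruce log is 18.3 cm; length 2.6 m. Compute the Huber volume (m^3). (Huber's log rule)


Huber: V = Am * L,  Am = pi*(Dm/200)^2
Am = pi*(18.3/200)^2 = 0.026302 m^2
V = 0.026302*2.6 = 0.0684 m^3

0.0684


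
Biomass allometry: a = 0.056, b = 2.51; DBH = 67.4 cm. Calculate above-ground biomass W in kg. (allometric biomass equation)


Formula: W = a * DBH^b  (allometric power law)
DBH^b = 67.4^2.51 = 38898.8122
W = 0.056 * 38898.8122 = 2178.3 kg

2178.3


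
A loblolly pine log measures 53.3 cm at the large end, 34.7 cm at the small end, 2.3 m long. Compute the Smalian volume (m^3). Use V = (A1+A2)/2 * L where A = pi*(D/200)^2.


Smalian: V = (A1 + A2)/2 * L,  A = pi*(D/200)^2
A1 = pi*(53.3/200)^2 = 0.223123 m^2
A2 = pi*(34.7/200)^2 = 0.094569 m^2
V = (0.223123+0.094569)/2*2.3 = 0.3653 m^3

0.3653


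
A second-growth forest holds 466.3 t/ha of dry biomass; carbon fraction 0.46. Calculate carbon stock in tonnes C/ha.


Formula: Carbon Stock = Biomass * Carbon Fraction
C = 466.3 t/ha * 0.46
C = 214.5 t C/ha

214.5


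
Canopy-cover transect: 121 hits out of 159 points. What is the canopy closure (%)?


Formula: Canopy closure = covered points / total points * 100
Closure = 121 / 159 * 100
Closure = 0.761 * 100 = 76.1%

76.1


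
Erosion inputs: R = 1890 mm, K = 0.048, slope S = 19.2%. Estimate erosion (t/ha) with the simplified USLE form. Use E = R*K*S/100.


Formula: E = R * K * S / 100  (simplified USLE)
R * K = 1890 * 0.048 = 90.72
E = 90.72 * 19.2 / 100 = 17.42 t/ha

17.42


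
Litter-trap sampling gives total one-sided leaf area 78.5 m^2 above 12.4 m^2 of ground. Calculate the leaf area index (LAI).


Formula: LAI = total leaf area / ground area  (dimensionless)
LAI = 78.5 m^2 / 12.4 m^2
LAI = 6.33

6.33


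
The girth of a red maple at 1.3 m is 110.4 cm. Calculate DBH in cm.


Formula: DBH = C / pi
DBH = 110.4 / pi
pi = 3.14159...
DBH = 35.1 cm

35.1


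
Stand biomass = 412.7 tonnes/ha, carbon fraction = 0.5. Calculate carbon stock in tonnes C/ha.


Formula: Carbon Stock = Biomass * Carbon Fraction
C = 412.7 t/ha * 0.5
C = 206.4 t C/ha

206.4


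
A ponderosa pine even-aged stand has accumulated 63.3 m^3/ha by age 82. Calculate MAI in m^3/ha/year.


Formula: MAI = Total Volume / Stand Age
MAI = 63.3 m^3/ha / 82 years
MAI = 0.77 m^3/ha/year

0.77


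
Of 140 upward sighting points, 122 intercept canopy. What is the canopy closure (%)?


Formula: Canopy closure = covered points / total points * 100
Closure = 122 / 140 * 100
Closure = 0.8714 * 100 = 87.1%

87.1


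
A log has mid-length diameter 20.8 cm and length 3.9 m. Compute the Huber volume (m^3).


Huber: V = Am * L,  Am = pi*(Dm/200)^2
Am = pi*(20.8/200)^2 = 0.033979 m^2
V = 0.033979*3.9 = 0.1325 m^3

0.1325


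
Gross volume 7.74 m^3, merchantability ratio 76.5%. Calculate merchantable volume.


Formula: MV = V_total * (merchantable_pct / 100)
Merchantable fraction = 76.5% / 100 = 0.765
MV = 7.74 m^3 * 0.765 = 5.921 m^3

5.921


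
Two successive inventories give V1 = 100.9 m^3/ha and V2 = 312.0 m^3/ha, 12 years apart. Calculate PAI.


Formula: PAI = (V_T2 - V_T1) / (T2 - T1)
Volume increment = 312.0 - 100.9 = 211.1 m^3/ha
PAI = 211.1 / 12 = 17.59 m^3/ha/year

17.59


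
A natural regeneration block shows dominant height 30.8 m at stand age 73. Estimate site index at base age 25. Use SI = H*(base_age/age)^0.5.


Formula: SI = H_dom * (base_age / age)^0.5
Age ratio = 25 / 73 = 0.34247
sqrt(age_ratio) = 0.58521
SI = 30.8 * 0.58521 = 18.0 m

18.0


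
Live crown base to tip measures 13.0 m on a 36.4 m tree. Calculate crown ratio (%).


Formula: Crown Ratio = (Crown Length / Total Height) * 100
CR = (13.0 m / 36.4 m) * 100
CR = 0.3571 * 100 = 35.7%

35.7


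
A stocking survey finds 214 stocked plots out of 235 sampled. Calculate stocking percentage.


Formula: Stocking % = stocked plots / total plots * 100
Stocking = 214 / 235 * 100
Stocking = 0.9106 * 100 = 91.1%

91.1


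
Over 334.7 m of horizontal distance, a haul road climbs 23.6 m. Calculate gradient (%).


Formula: Gradient = rise / run * 100
Gradient = 23.6 / 334.7 * 100 = 7.1%

7.1


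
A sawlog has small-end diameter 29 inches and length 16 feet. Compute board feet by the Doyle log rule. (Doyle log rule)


Doyle: BF = (D - 4)^2 * L / 16
Adjusted diameter = 29 - 4 = 25 in
(D-4)^2 = 25^2 = 625
BF = 625 * 16 / 16 = 625 BF

625


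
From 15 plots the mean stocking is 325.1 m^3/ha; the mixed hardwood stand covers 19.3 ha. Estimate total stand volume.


Formula: Total Volume = Mean Volume per ha * Total Area
Total Volume = 325.1 m^3/ha * 19.3 ha
Total Volume = 6274 m^3

6274


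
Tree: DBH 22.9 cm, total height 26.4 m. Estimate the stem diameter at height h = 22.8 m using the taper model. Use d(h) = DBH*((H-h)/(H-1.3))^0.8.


Taper: d(h) = DBH * ((H - h) / (H - 1.3))^0.8
Numerator = H - h = 26.4 - 22.8 = 3.6 m
Denominator = H - 1.3 = 26.4 - 1.3 = 25.1 m
Ratio = 3.6 / 25.1 = 0.14343
d = 22.9 * 0.14343^0.8 = 4.8 cm

4.8


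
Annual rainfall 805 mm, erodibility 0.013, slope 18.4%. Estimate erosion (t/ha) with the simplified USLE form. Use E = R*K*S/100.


Formula: E = R * K * S / 100  (simplified USLE)
R * K = 805 * 0.013 = 10.465
E = 10.465 * 18.4 / 100 = 1.93 t/ha

1.93


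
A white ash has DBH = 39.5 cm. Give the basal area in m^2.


Formula: BA = pi * (DBH/2)^2 / 10000  (cm^2 to m^2)
Radius = DBH/2 = 39.5/2 = 19.75 cm
BA = pi * 19.75^2 / 10000
   = 1225.4175 cm^2 / 10000
   = 0.1225 m^2

0.1225


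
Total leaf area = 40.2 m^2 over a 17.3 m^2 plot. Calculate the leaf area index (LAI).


Formula: LAI = total leaf area / ground area  (dimensionless)
LAI = 40.2 m^2 / 17.3 m^2
LAI = 2.32

2.32


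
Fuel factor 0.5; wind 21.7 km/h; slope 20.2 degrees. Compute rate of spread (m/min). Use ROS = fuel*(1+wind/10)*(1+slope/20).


Formula: ROS = fuel * (1 + wind/10) * (1 + slope/20)
Wind factor = 1 + 21.7/10 = 3.17
Slope factor = 1 + 20.2/20 = 2.01
ROS = 0.5 * 3.17 * 2.01 = 3.19 m/min

3.19


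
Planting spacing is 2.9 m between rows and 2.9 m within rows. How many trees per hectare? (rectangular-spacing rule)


Formula: TPH = 10000 m^2/ha / (spacing_x * spacing_y)
Area per tree = 2.9 m * 2.9 m = 8.41 m^2
TPH = 10000 / 8.41 = 1189 trees/ha

1189


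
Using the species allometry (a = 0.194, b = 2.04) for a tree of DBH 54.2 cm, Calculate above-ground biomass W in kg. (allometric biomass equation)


Formula: W = a * DBH^b  (allometric power law)
DBH^b = 54.2^2.04 = 3446.3434
W = 0.194 * 3446.3434 = 668.6 kg

668.6


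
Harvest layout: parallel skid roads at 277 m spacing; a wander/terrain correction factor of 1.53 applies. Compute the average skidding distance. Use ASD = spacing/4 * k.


Formula: ASD = (spacing / 4) * correction
Uncorrected distance = spacing / 4 = 277 / 4 = 69.25 m
ASD = 69.25 * 1.53 = 106 m

106


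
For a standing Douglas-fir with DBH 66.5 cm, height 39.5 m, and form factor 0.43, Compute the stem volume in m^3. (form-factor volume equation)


Formula: V = pi * (DBH/200)^2 * H * ff
Radius = DBH/200 = 66.5/200 = 0.3325 m
Radius^2 = 0.3325^2 = 0.11055625 m^2
V = pi * 0.11055625 * 39.5 * 0.43
V = 5.899 m^3

5.899


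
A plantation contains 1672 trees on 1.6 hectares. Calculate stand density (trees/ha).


Formula: Stand Density = N_trees / Area_ha
Density = 1672 trees / 1.6 ha
Density = 1045 trees/ha

1045


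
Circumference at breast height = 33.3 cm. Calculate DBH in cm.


Formula: DBH = C / pi
DBH = 33.3 / pi
pi = 3.14159...
DBH = 10.6 cm

10.6


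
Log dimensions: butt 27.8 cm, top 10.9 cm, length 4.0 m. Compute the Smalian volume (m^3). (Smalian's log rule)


Smalian: V = (A1 + A2)/2 * L,  A = pi*(D/200)^2
A1 = pi*(27.8/200)^2 = 0.060699 m^2
A2 = pi*(10.9/200)^2 = 0.009331 m^2
V = (0.060699+0.009331)/2*4.0 = 0.1401 m^3

0.1401


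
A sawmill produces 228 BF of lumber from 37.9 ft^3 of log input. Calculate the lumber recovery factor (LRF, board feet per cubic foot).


Formula: LRF = Lumber Output (BF) / Log Input (ft^3)
LRF = 228 BF / 37.9 ft^3
LRF = 6.02 BF/ft^3

6.02


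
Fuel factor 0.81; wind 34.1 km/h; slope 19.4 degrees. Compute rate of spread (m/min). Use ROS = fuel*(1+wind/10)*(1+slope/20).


Formula: ROS = fuel * (1 + wind/10) * (1 + slope/20)
Wind factor = 1 + 34.1/10 = 4.41
Slope factor = 1 + 19.4/20 = 1.97
ROS = 0.81 * 4.41 * 1.97 = 7.04 m/min

7.04


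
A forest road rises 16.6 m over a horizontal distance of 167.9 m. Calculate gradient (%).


Formula: Gradient = rise / run * 100
Gradient = 16.6 / 167.9 * 100 = 9.9%

9.9


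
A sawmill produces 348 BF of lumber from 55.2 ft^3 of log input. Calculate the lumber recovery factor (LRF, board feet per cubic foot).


Formula: LRF = Lumber Output (BF) / Log Input (ft^3)
LRF = 348 BF / 55.2 ft^3
LRF = 6.3 BF/ft^3

6.3


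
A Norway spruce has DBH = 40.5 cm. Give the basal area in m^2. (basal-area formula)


Formula: BA = pi * (DBH/2)^2 / 10000  (cm^2 to m^2)
Radius = DBH/2 = 40.5/2 = 20.25 cm
BA = pi * 20.25^2 / 10000
   = 1288.2493 cm^2 / 10000
   = 0.1288 m^2

0.1288


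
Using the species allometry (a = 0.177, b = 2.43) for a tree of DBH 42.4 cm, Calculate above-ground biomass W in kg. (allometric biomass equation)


Formula: W = a * DBH^b  (allometric power law)
DBH^b = 42.4^2.43 = 9005.3175
W = 0.177 * 9005.3175 = 1593.9 kg

1593.9


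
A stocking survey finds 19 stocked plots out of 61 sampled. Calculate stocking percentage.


Formula: Stocking % = stocked plots / total plots * 100
Stocking = 19 / 61 * 100
Stocking = 0.3115 * 100 = 31.1%

31.1


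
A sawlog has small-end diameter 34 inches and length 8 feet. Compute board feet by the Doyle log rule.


Doyle: BF = (D - 4)^2 * L / 16
Adjusted diameter = 34 - 4 = 30 in
(D-4)^2 = 30^2 = 900
BF = 900 * 8 / 16 = 450 BF

450


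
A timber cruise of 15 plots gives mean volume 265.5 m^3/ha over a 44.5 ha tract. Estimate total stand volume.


Formula: Total Volume = Mean Volume per ha * Total Area
Total Volume = 265.5 m^3/ha * 44.5 ha
Total Volume = 11815 m^3

11815


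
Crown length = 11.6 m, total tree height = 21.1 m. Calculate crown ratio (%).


Formula: Crown Ratio = (Crown Length / Total Height) * 100
CR = (11.6 m / 21.1 m) * 100
CR = 0.5498 * 100 = 55.0%

55.0


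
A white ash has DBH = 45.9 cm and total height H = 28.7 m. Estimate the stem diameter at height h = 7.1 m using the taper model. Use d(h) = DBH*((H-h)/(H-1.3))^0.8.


Taper: d(h) = DBH * ((H - h) / (H - 1.3))^0.8
Numerator = H - h = 28.7 - 7.1 = 21.6 m
Denominator = H - 1.3 = 28.7 - 1.3 = 27.4 m
Ratio = 21.6 / 27.4 = 0.78832
d = 45.9 * 0.78832^0.8 = 37.9 cm

37.9


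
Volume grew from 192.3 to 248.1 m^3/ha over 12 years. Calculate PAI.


Formula: PAI = (V_T2 - V_T1) / (T2 - T1)
Volume increment = 248.1 - 192.3 = 55.8 m^3/ha
PAI = 55.8 / 12 = 4.65 m^3/ha/year

4.65


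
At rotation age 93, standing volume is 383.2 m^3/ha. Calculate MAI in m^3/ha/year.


Formula: MAI = Total Volume / Stand Age
MAI = 383.2 m^3/ha / 93 years
MAI = 4.12 m^3/ha/year

4.12


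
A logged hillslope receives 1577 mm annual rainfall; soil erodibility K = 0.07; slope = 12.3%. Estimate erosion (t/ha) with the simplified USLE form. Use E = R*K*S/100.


Formula: E = R * K * S / 100  (simplified USLE)
R * K = 1577 * 0.07 = 110.39
E = 110.39 * 12.3 / 100 = 13.58 t/ha

13.58


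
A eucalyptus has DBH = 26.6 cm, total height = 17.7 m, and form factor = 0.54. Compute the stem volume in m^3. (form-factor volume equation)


Formula: V = pi * (DBH/200)^2 * H * ff
Radius = DBH/200 = 26.6/200 = 0.133 m
Radius^2 = 0.133^2 = 0.017689 m^2
V = pi * 0.017689 * 17.7 * 0.54
V = 0.531 m^3

0.531


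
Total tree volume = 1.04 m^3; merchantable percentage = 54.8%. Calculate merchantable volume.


Formula: MV = V_total * (merchantable_pct / 100)
Merchantable fraction = 54.8% / 100 = 0.548
MV = 1.04 m^3 * 0.548 = 0.57 m^3

0.57


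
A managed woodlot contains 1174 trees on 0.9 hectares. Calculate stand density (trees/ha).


Formula: Stand Density = N_trees / Area_ha
Density = 1174 trees / 0.9 ha
Density = 1304 trees/ha

1304


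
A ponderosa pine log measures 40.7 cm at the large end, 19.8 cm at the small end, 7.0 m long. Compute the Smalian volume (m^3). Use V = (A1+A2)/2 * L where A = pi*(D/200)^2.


Smalian: V = (A1 + A2)/2 * L,  A = pi*(D/200)^2
A1 = pi*(40.7/200)^2 = 0.1301 m^2
A2 = pi*(19.8/200)^2 = 0.030791 m^2
V = (0.1301+0.030791)/2*7.0 = 0.5631 m^3

0.5631


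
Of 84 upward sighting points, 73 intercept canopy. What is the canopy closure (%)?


Formula: Canopy closure = covered points / total points * 100
Closure = 73 / 84 * 100
Closure = 0.869 * 100 = 86.9%

86.9


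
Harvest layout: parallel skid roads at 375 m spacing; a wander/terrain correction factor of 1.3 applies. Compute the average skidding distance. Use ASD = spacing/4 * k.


Formula: ASD = (spacing / 4) * correction
Uncorrected distance = spacing / 4 = 375 / 4 = 93.75 m
ASD = 93.75 * 1.3 = 122 m

122


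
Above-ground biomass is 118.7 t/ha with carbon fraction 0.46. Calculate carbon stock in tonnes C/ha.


Formula: Carbon Stock = Biomass * Carbon Fraction
C = 118.7 t/ha * 0.46
C = 54.6 t C/ha

54.6


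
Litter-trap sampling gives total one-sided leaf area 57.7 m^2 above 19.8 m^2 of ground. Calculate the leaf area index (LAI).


Formula: LAI = total leaf area / ground area  (dimensionless)
LAI = 57.7 m^2 / 19.8 m^2
LAI = 2.91

2.91


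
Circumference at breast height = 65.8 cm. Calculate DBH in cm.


Formula: DBH = C / pi
DBH = 65.8 / pi
pi = 3.14159...
DBH = 20.9 cm

20.9


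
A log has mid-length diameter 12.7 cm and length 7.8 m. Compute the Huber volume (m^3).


Huber: V = Am * L,  Am = pi*(Dm/200)^2
Am = pi*(12.7/200)^2 = 0.012668 m^2
V = 0.012668*7.8 = 0.0988 m^3

0.0988


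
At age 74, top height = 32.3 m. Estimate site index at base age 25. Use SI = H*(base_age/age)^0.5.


Formula: SI = H_dom * (base_age / age)^0.5
Age ratio = 25 / 74 = 0.33784
sqrt(age_ratio) = 0.58124
SI = 32.3 * 0.58124 = 18.8 m

18.8


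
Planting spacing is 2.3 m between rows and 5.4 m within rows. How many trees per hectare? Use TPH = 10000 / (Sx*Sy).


Formula: TPH = 10000 m^2/ha / (spacing_x * spacing_y)
Area per tree = 2.3 m * 5.4 m = 12.42 m^2
TPH = 10000 / 12.42 = 805 trees/ha

805


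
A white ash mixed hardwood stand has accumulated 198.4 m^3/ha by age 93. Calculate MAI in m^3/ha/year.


Formula: MAI = Total Volume / Stand Age
MAI = 198.4 m^3/ha / 93 years
MAI = 2.13 m^3/ha/year

2.13


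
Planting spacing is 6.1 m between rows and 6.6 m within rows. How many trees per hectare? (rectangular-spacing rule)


Formula: TPH = 10000 m^2/ha / (spacing_x * spacing_y)
Area per tree = 6.1 m * 6.6 m = 40.26 m^2
TPH = 10000 / 40.26 = 248 trees/ha

248


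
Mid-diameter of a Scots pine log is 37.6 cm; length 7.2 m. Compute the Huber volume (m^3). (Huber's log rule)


Huber: V = Am * L,  Am = pi*(Dm/200)^2
Am = pi*(37.6/200)^2 = 0.111036 m^2
V = 0.111036*7.2 = 0.7995 m^3

0.7995


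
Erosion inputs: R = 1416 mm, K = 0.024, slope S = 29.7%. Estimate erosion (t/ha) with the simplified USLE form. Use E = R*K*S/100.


Formula: E = R * K * S / 100  (simplified USLE)
R * K = 1416 * 0.024 = 33.984
E = 33.984 * 29.7 / 100 = 10.09 t/ha

10.09


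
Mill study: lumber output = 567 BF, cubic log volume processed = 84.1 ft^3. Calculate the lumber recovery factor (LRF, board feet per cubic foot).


Formula: LRF = Lumber Output (BF) / Log Input (ft^3)
LRF = 567 BF / 84.1 ft^3
LRF = 6.74 BF/ft^3

6.74
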